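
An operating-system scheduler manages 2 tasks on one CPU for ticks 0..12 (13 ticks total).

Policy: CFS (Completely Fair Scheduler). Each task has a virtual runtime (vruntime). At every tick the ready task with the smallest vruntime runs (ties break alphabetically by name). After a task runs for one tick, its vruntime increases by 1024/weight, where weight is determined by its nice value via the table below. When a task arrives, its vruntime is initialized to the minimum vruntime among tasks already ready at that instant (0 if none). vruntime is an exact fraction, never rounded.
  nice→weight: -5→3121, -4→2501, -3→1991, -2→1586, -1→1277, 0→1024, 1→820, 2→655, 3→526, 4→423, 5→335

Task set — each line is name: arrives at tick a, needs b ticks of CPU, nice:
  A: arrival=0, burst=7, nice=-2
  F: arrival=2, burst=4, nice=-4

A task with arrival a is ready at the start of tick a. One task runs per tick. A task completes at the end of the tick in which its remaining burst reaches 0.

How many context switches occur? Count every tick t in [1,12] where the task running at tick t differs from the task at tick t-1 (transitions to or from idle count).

t=0: vr[A=0] → run A
t=1: vr[A=512/793] → run A
t=2: vr[A=1024/793 F=1024/793] → run A
t=3: vr[A=1536/793 F=1024/793] → run F
t=4: vr[A=1536/793 F=55296/32513] → run F
t=5: vr[A=1536/793 F=68608/32513] → run A
t=6: vr[A=2048/793 F=68608/32513] → run F
t=7: vr[A=2048/793 F=81920/32513] → run F
t=8: vr[A=2048/793] → run A
t=9: vr[A=2560/793] → run A
t=10: vr[A=3072/793] → run A
t=11: (idle)
t=12: (idle)

context switches = 5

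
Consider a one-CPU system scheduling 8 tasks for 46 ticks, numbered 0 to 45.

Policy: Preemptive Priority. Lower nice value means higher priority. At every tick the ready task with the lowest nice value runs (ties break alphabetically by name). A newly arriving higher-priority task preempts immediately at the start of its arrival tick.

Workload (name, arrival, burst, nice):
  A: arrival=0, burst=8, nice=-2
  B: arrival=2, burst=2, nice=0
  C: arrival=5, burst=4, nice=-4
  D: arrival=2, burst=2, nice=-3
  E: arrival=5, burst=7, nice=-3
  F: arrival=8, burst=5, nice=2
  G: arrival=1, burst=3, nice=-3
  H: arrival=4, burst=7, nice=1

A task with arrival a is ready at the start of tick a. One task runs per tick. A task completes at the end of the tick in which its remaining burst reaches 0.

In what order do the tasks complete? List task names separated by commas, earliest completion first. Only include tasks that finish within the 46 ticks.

t=0: ready={A} → run A
t=1: ready={A,G} → run G
t=2: ready={A,B,D,G} → run D
t=3: ready={A,B,D,G} → run D
t=4: ready={A,B,G,H} → run G
t=5: ready={A,B,C,E,G,H} → run C
t=6: ready={A,B,C,E,G,H} → run C
t=7: ready={A,B,C,E,G,H} → run C
t=8: ready={A,B,C,E,F,G,H} → run C
t=9: ready={A,B,E,F,G,H} → run E
t=10: ready={A,B,E,F,G,H} → run E
t=11: ready={A,B,E,F,G,H} → run E
t=12: ready={A,B,E,F,G,H} → run E
t=13: ready={A,B,E,F,G,H} → run E
t=14: ready={A,B,E,F,G,H} → run E
t=15: ready={A,B,E,F,G,H} → run E
t=16: ready={A,B,F,G,H} → run G
t=17: ready={A,B,F,H} → run A
t=18: ready={A,B,F,H} → run A
t=19: ready={A,B,F,H} → run A
t=20: ready={A,B,F,H} → run A
t=21: ready={A,B,F,H} → run A
t=22: ready={A,B,F,H} → run A
t=23: ready={A,B,F,H} → run A
t=24: ready={B,F,H} → run B
t=25: ready={B,F,H} → run B
t=26: ready={F,H} → run H
t=27: ready={F,H} → run H
t=28: ready={F,H} → run H
t=29: ready={F,H} → run H
t=30: ready={F,H} → run H
t=31: ready={F,H} → run H
t=32: ready={F,H} → run H
t=33: ready={F} → run F
t=34: ready={F} → run F
t=35: ready={F} → run F
t=36: ready={F} → run F
t=37: ready={F} → run F
t=38: (idle)
t=39: (idle)
t=40: (idle)
t=41: (idle)
t=42: (idle)
t=43: (idle)
t=44: (idle)
t=45: (idle)

completion order = D, C, E, G, A, B, H, F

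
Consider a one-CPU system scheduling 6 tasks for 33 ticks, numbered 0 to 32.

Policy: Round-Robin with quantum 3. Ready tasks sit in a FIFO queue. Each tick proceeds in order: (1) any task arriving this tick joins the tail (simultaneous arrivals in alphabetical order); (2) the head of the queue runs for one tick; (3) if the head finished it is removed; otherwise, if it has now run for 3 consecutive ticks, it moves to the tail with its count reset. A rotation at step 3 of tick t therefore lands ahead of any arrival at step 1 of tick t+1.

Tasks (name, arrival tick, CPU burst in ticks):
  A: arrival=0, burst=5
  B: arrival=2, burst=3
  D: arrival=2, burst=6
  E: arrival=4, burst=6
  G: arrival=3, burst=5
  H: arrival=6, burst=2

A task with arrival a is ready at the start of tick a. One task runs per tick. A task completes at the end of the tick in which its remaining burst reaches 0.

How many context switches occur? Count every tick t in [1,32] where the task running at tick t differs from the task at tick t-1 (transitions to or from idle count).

context switches = 10

t=0: queue=[A] q_used=0 → run A
t=1: queue=[A] q_used=1 → run A
t=2: queue=[A,B,D] q_used=2 → run A
t=3: queue=[B,D,A,G] q_used=0 → run B
t=4: queue=[B,D,A,G,E] q_used=1 → run B
t=5: queue=[B,D,A,G,E] q_used=2 → run B
t=6: queue=[D,A,G,E,H] q_used=0 → run D
t=7: queue=[D,A,G,E,H] q_used=1 → run D
t=8: queue=[D,A,G,E,H] q_used=2 → run D
t=9: queue=[A,G,E,H,D] q_used=0 → run A
t=10: queue=[A,G,E,H,D] q_used=1 → run A
t=11: queue=[G,E,H,D] q_used=0 → run G
t=12: queue=[G,E,H,D] q_used=1 → run G
t=13: queue=[G,E,H,D] q_used=2 → run G
t=14: queue=[E,H,D,G] q_used=0 → run E
t=15: queue=[E,H,D,G] q_used=1 → run E
t=16: queue=[E,H,D,G] q_used=2 → run E
t=17: queue=[H,D,G,E] q_used=0 → run H
t=18: queue=[H,D,G,E] q_used=1 → run H
t=19: queue=[D,G,E] q_used=0 → run D
t=20: queue=[D,G,E] q_used=1 → run D
t=21: queue=[D,G,E] q_used=2 → run D
t=22: queue=[G,E] q_used=0 → run G
t=23: queue=[G,E] q_used=1 → run G
t=24: queue=[E] q_used=0 → run E
t=25: queue=[E] q_used=1 → run E
t=26: queue=[E] q_used=2 → run E
t=27: (idle)
t=28: (idle)
t=29: (idle)
t=30: (idle)
t=31: (idle)
t=32: (idle)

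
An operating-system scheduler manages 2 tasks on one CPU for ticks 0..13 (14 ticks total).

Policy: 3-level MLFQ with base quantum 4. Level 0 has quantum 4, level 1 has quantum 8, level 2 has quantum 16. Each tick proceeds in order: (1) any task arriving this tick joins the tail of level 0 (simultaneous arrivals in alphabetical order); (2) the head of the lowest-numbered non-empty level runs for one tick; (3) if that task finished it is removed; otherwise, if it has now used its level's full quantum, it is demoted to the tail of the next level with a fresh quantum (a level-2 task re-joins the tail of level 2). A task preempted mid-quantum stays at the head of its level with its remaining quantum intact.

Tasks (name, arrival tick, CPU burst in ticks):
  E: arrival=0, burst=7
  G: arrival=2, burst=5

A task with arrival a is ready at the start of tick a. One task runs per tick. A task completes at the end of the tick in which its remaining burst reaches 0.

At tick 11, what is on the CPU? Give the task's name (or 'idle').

running at tick 11 = G

t=0: L0/L1/L2 = E/-/- → run E
t=1: L0/L1/L2 = E/-/- → run E
t=2: L0/L1/L2 = EG/-/- → run E
t=3: L0/L1/L2 = EG/-/- → run E
t=4: L0/L1/L2 = G/E/- → run G
t=5: L0/L1/L2 = G/E/- → run G
t=6: L0/L1/L2 = G/E/- → run G
t=7: L0/L1/L2 = G/E/- → run G
t=8: L0/L1/L2 = -/EG/- → run E
t=9: L0/L1/L2 = -/EG/- → run E
t=10: L0/L1/L2 = -/EG/- → run E
t=11: L0/L1/L2 = -/G/- → run G
t=12: (idle)
t=13: (idle)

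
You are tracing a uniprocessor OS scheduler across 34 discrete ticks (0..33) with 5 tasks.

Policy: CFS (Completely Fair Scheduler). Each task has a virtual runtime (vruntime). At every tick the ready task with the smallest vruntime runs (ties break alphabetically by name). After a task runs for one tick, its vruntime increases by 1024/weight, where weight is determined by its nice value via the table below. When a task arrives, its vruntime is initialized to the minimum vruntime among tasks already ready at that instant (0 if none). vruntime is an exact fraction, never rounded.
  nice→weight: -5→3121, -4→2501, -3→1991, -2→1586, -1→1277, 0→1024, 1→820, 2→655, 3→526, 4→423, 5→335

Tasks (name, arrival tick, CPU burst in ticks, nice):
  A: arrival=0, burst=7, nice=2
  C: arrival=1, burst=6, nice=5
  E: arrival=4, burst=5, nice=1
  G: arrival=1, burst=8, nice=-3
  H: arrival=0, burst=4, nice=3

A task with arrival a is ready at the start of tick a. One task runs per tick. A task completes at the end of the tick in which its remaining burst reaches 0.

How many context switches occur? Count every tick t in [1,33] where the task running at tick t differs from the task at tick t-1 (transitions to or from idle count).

context switches = 25

t=0: vr[A=0 H=0] → run A
t=1: vr[A=1024/655 C=0 G=0 H=0] → run C
t=2: vr[A=1024/655 C=1024/335 G=0 H=0] → run G
t=3: vr[A=1024/655 C=1024/335 G=1024/1991 H=0] → run H
t=4: vr[A=1024/655 C=1024/335 E=1024/1991 G=1024/1991 H=512/263] → run E
t=5: vr[A=1024/655 C=1024/335 E=719616/408155 G=1024/1991 H=512/263] → run G
t=6: vr[A=1024/655 C=1024/335 E=719616/408155 G=2048/1991 H=512/263] → run G
t=7: vr[A=1024/655 C=1024/335 E=719616/408155 G=3072/1991 H=512/263] → run G
t=8: vr[A=1024/655 C=1024/335 E=719616/408155 G=4096/1991 H=512/263] → run A
t=9: vr[A=2048/655 C=1024/335 E=719616/408155 G=4096/1991 H=512/263] → run E
t=10: vr[A=2048/655 C=1024/335 E=1229312/408155 G=4096/1991 H=512/263] → run H
t=11: vr[A=2048/655 C=1024/335 E=1229312/408155 G=4096/1991 H=1024/263] → run G
t=12: vr[A=2048/655 C=1024/335 E=1229312/408155 G=5120/1991 H=1024/263] → run G
t=13: vr[A=2048/655 C=1024/335 E=1229312/408155 G=6144/1991 H=1024/263] → run E
t=14: vr[A=2048/655 C=1024/335 E=1739008/408155 G=6144/1991 H=1024/263] → run C
t=15: vr[A=2048/655 C=2048/335 E=1739008/408155 G=6144/1991 H=1024/263] → run G
t=16: vr[A=2048/655 C=2048/335 E=1739008/408155 G=7168/1991 H=1024/263] → run A
t=17: vr[A=3072/655 C=2048/335 E=1739008/408155 G=7168/1991 H=1024/263] → run G
t=18: vr[A=3072/655 C=2048/335 E=1739008/408155 H=1024/263] → run H
t=19: vr[A=3072/655 C=2048/335 E=1739008/408155 H=1536/263] → run E
t=20: vr[A=3072/655 C=2048/335 E=2248704/408155 H=1536/263] → run A
t=21: vr[A=4096/655 C=2048/335 E=2248704/408155 H=1536/263] → run E
t=22: vr[A=4096/655 C=2048/335 H=1536/263] → run H
t=23: vr[A=4096/655 C=2048/335] → run C
t=24: vr[A=4096/655 C=3072/335] → run A
t=25: vr[A=1024/131 C=3072/335] → run A
t=26: vr[A=6144/655 C=3072/335] → run C
t=27: vr[A=6144/655 C=4096/335] → run A
t=28: vr[C=4096/335] → run C
t=29: vr[C=1024/67] → run C
t=30: (idle)
t=31: (idle)
t=32: (idle)
t=33: (idle)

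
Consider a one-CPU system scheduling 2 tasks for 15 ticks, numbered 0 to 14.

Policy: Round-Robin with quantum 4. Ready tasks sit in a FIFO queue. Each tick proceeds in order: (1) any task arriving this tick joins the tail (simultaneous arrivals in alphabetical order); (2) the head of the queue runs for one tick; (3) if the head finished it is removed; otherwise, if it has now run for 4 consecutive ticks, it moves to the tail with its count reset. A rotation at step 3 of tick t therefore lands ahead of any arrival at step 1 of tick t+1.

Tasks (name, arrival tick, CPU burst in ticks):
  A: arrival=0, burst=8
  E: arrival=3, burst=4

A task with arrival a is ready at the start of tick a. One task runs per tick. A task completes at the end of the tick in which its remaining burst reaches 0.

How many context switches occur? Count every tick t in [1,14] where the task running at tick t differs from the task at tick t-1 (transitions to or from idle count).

context switches = 3

t=0: queue=[A] q_used=0 → run A
t=1: queue=[A] q_used=1 → run A
t=2: queue=[A] q_used=2 → run A
t=3: queue=[A,E] q_used=3 → run A
t=4: queue=[E,A] q_used=0 → run E
t=5: queue=[E,A] q_used=1 → run E
t=6: queue=[E,A] q_used=2 → run E
t=7: queue=[E,A] q_used=3 → run E
t=8: queue=[A] q_used=0 → run A
t=9: queue=[A] q_used=1 → run A
t=10: queue=[A] q_used=2 → run A
t=11: queue=[A] q_used=3 → run A
t=12: (idle)
t=13: (idle)
t=14: (idle)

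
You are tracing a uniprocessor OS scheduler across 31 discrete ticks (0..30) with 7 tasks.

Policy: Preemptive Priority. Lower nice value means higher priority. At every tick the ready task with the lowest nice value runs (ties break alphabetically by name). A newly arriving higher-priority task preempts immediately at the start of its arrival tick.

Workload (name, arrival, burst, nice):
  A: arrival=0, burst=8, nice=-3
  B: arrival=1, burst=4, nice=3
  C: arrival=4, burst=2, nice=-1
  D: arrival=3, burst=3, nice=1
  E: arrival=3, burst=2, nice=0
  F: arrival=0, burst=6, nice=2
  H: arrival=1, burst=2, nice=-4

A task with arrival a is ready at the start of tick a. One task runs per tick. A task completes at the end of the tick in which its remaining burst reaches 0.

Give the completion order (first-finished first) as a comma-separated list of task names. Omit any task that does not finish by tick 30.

completion order = H, A, C, E, D, F, B

t=0: ready={A,F} → run A
t=1: ready={A,B,F,H} → run H
t=2: ready={A,B,F,H} → run H
t=3: ready={A,B,D,E,F} → run A
t=4: ready={A,B,C,D,E,F} → run A
t=5: ready={A,B,C,D,E,F} → run A
t=6: ready={A,B,C,D,E,F} → run A
t=7: ready={A,B,C,D,E,F} → run A
t=8: ready={A,B,C,D,E,F} → run A
t=9: ready={A,B,C,D,E,F} → run A
t=10: ready={B,C,D,E,F} → run C
t=11: ready={B,C,D,E,F} → run C
t=12: ready={B,D,E,F} → run E
t=13: ready={B,D,E,F} → run E
t=14: ready={B,D,F} → run D
t=15: ready={B,D,F} → run D
t=16: ready={B,D,F} → run D
t=17: ready={B,F} → run F
t=18: ready={B,F} → run F
t=19: ready={B,F} → run F
t=20: ready={B,F} → run F
t=21: ready={B,F} → run F
t=22: ready={B,F} → run F
t=23: ready={B} → run B
t=24: ready={B} → run B
t=25: ready={B} → run B
t=26: ready={B} → run B
t=27: (idle)
t=28: (idle)
t=29: (idle)
t=30: (idle)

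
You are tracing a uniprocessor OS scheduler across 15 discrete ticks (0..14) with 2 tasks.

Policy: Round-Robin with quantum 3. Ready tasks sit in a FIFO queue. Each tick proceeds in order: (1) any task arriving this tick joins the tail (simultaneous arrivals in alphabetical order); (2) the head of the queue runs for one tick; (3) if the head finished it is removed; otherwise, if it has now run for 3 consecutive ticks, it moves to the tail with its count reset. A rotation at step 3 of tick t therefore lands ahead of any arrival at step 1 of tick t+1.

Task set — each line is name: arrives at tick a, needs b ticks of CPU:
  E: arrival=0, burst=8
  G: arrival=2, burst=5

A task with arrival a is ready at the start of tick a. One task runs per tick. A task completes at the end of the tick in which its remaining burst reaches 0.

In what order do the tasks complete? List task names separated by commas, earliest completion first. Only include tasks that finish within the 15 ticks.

completion order = G, E

t=0: queue=[E] q_used=0 → run E
t=1: queue=[E] q_used=1 → run E
t=2: queue=[E,G] q_used=2 → run E
t=3: queue=[G,E] q_used=0 → run G
t=4: queue=[G,E] q_used=1 → run G
t=5: queue=[G,E] q_used=2 → run G
t=6: queue=[E,G] q_used=0 → run E
t=7: queue=[E,G] q_used=1 → run E
t=8: queue=[E,G] q_used=2 → run E
t=9: queue=[G,E] q_used=0 → run G
t=10: queue=[G,E] q_used=1 → run G
t=11: queue=[E] q_used=0 → run E
t=12: queue=[E] q_used=1 → run E
t=13: (idle)
t=14: (idle)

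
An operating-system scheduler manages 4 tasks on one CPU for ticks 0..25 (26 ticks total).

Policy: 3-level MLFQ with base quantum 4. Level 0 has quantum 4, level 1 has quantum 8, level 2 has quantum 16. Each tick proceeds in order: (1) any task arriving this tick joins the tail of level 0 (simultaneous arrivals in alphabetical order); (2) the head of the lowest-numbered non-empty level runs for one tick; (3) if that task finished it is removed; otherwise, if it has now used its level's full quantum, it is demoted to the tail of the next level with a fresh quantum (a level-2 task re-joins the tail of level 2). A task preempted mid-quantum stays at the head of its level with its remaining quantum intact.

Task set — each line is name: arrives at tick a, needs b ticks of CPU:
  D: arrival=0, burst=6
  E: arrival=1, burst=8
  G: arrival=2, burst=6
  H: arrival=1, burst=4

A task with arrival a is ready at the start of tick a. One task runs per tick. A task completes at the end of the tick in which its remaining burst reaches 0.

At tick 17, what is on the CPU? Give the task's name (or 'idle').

running at tick 17 = D

t=0: L0/L1/L2 = D/-/- → run D
t=1: L0/L1/L2 = DEH/-/- → run D
t=2: L0/L1/L2 = DEHG/-/- → run D
t=3: L0/L1/L2 = DEHG/-/- → run D
t=4: L0/L1/L2 = EHG/D/- → run E
t=5: L0/L1/L2 = EHG/D/- → run E
t=6: L0/L1/L2 = EHG/D/- → run E
t=7: L0/L1/L2 = EHG/D/- → run E
t=8: L0/L1/L2 = HG/DE/- → run H
t=9: L0/L1/L2 = HG/DE/- → run H
t=10: L0/L1/L2 = HG/DE/- → run H
t=11: L0/L1/L2 = HG/DE/- → run H
t=12: L0/L1/L2 = G/DE/- → run G
t=13: L0/L1/L2 = G/DE/- → run G
t=14: L0/L1/L2 = G/DE/- → run G
t=15: L0/L1/L2 = G/DE/- → run G
t=16: L0/L1/L2 = -/DEG/- → run D
t=17: L0/L1/L2 = -/DEG/- → run D
t=18: L0/L1/L2 = -/EG/- → run E
t=19: L0/L1/L2 = -/EG/- → run E
t=20: L0/L1/L2 = -/EG/- → run E
t=21: L0/L1/L2 = -/EG/- → run E
t=22: L0/L1/L2 = -/G/- → run G
t=23: L0/L1/L2 = -/G/- → run G
t=24: (idle)
t=25: (idle)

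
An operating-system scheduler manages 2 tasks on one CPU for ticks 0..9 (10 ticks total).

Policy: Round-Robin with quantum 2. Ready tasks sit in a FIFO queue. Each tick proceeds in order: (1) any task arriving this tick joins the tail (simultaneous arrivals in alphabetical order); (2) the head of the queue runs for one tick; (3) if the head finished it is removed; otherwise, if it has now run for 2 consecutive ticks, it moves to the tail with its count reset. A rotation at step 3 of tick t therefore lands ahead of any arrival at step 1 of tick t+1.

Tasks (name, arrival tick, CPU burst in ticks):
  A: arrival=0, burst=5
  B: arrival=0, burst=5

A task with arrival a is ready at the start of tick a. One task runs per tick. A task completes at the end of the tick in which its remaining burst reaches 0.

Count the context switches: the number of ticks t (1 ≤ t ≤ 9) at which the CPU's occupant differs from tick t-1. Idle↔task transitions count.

t=0: queue=[A,B] q_used=0 → run A
t=1: queue=[A,B] q_used=1 → run A
t=2: queue=[B,A] q_used=0 → run B
t=3: queue=[B,A] q_used=1 → run B
t=4: queue=[A,B] q_used=0 → run A
t=5: queue=[A,B] q_used=1 → run A
t=6: queue=[B,A] q_used=0 → run B
t=7: queue=[B,A] q_used=1 → run B
t=8: queue=[A,B] q_used=0 → run A
t=9: queue=[B] q_used=0 → run B

context switches = 5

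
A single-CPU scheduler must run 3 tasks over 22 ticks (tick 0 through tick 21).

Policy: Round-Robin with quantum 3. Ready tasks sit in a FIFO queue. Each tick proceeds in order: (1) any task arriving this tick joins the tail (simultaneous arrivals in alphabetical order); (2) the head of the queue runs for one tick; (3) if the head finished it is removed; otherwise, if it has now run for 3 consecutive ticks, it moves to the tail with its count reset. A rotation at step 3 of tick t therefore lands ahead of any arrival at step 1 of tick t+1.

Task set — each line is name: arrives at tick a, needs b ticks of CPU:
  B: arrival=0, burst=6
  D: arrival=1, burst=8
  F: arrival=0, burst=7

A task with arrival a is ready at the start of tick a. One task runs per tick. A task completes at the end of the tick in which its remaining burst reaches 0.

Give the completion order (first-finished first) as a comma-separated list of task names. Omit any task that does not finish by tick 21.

t=0: queue=[B,F] q_used=0 → run B
t=1: queue=[B,F,D] q_used=1 → run B
t=2: queue=[B,F,D] q_used=2 → run B
t=3: queue=[F,D,B] q_used=0 → run F
t=4: queue=[F,D,B] q_used=1 → run F
t=5: queue=[F,D,B] q_used=2 → run F
t=6: queue=[D,B,F] q_used=0 → run D
t=7: queue=[D,B,F] q_used=1 → run D
t=8: queue=[D,B,F] q_used=2 → run D
t=9: queue=[B,F,D] q_used=0 → run B
t=10: queue=[B,F,D] q_used=1 → run B
t=11: queue=[B,F,D] q_used=2 → run B
t=12: queue=[F,D] q_used=0 → run F
t=13: queue=[F,D] q_used=1 → run F
t=14: queue=[F,D] q_used=2 → run F
t=15: queue=[D,F] q_used=0 → run D
t=16: queue=[D,F] q_used=1 → run D
t=17: queue=[D,F] q_used=2 → run D
t=18: queue=[F,D] q_used=0 → run F
t=19: queue=[D] q_used=0 → run D
t=20: queue=[D] q_used=1 → run D
t=21: (idle)

completion order = B, F, D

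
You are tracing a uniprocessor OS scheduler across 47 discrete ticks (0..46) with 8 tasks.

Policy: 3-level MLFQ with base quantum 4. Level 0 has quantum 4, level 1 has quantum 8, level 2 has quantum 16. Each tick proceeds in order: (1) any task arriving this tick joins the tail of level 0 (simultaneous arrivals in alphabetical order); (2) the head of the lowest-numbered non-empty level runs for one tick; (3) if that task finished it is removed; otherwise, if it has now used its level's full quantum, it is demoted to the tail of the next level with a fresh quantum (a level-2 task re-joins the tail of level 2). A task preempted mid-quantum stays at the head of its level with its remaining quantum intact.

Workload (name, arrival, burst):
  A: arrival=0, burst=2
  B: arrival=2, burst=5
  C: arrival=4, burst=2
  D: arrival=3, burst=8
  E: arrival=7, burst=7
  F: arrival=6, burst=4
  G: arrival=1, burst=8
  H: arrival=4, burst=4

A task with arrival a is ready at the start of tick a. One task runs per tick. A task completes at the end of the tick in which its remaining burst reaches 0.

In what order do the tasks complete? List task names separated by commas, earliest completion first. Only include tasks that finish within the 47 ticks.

t=0: L0/L1/L2 = A/-/- → run A
t=1: L0/L1/L2 = AG/-/- → run A
t=2: L0/L1/L2 = GB/-/- → run G
t=3: L0/L1/L2 = GBD/-/- → run G
t=4: L0/L1/L2 = GBDCH/-/- → run G
t=5: L0/L1/L2 = GBDCH/-/- → run G
t=6: L0/L1/L2 = BDCHF/G/- → run B
t=7: L0/L1/L2 = BDCHFE/G/- → run B
t=8: L0/L1/L2 = BDCHFE/G/- → run B
t=9: L0/L1/L2 = BDCHFE/G/- → run B
t=10: L0/L1/L2 = DCHFE/GB/- → run D
t=11: L0/L1/L2 = DCHFE/GB/- → run D
t=12: L0/L1/L2 = DCHFE/GB/- → run D
t=13: L0/L1/L2 = DCHFE/GB/- → run D
t=14: L0/L1/L2 = CHFE/GBD/- → run C
t=15: L0/L1/L2 = CHFE/GBD/- → run C
t=16: L0/L1/L2 = HFE/GBD/- → run H
t=17: L0/L1/L2 = HFE/GBD/- → run H
t=18: L0/L1/L2 = HFE/GBD/- → run H
t=19: L0/L1/L2 = HFE/GBD/- → run H
t=20: L0/L1/L2 = FE/GBD/- → run F
t=21: L0/L1/L2 = FE/GBD/- → run F
t=22: L0/L1/L2 = FE/GBD/- → run F
t=23: L0/L1/L2 = FE/GBD/- → run F
t=24: L0/L1/L2 = E/GBD/- → run E
t=25: L0/L1/L2 = E/GBD/- → run E
t=26: L0/L1/L2 = E/GBD/- → run E
t=27: L0/L1/L2 = E/GBD/- → run E
t=28: L0/L1/L2 = -/GBDE/- → run G
t=29: L0/L1/L2 = -/GBDE/- → run G
t=30: L0/L1/L2 = -/GBDE/- → run G
t=31: L0/L1/L2 = -/GBDE/- → run G
t=32: L0/L1/L2 = -/BDE/- → run B
t=33: L0/L1/L2 = -/DE/- → run D
t=34: L0/L1/L2 = -/DE/- → run D
t=35: L0/L1/L2 = -/DE/- → run D
t=36: L0/L1/L2 = -/DE/- → run D
t=37: L0/L1/L2 = -/E/- → run E
t=38: L0/L1/L2 = -/E/- → run E
t=39: L0/L1/L2 = -/E/- → run E
t=40: (idle)
t=41: (idle)
t=42: (idle)
t=43: (idle)
t=44: (idle)
t=45: (idle)
t=46: (idle)

completion order = A, C, H, F, G, B, D, E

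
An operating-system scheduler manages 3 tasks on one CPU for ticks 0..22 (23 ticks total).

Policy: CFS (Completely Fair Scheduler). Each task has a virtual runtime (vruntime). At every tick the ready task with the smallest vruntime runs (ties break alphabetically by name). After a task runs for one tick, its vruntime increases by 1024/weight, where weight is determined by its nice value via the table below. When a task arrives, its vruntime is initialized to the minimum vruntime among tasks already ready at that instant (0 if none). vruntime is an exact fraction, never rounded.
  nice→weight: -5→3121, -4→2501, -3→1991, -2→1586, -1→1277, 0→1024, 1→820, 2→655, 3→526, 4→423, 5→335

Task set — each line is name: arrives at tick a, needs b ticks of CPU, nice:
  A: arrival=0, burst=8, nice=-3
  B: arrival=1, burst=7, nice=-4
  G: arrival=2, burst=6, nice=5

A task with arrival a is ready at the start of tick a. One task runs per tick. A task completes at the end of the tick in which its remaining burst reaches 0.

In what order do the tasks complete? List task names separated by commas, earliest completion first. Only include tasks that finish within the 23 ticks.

completion order = B, A, G

t=0: vr[A=0] → run A
t=1: vr[A=1024/1991 B=1024/1991] → run A
t=2: vr[A=2048/1991 B=1024/1991 G=1024/1991] → run B
t=3: vr[A=2048/1991 B=4599808/4979491 G=1024/1991] → run G
t=4: vr[A=2048/1991 B=4599808/4979491 G=2381824/666985] → run B
t=5: vr[A=2048/1991 B=6638592/4979491 G=2381824/666985] → run A
t=6: vr[A=3072/1991 B=6638592/4979491 G=2381824/666985] → run B
t=7: vr[A=3072/1991 B=8677376/4979491 G=2381824/666985] → run A
t=8: vr[A=4096/1991 B=8677376/4979491 G=2381824/666985] → run B
t=9: vr[A=4096/1991 B=10716160/4979491 G=2381824/666985] → run A
t=10: vr[A=5120/1991 B=10716160/4979491 G=2381824/666985] → run B
t=11: vr[A=5120/1991 B=12754944/4979491 G=2381824/666985] → run B
t=12: vr[A=5120/1991 B=14793728/4979491 G=2381824/666985] → run A
t=13: vr[A=6144/1991 B=14793728/4979491 G=2381824/666985] → run B
t=14: vr[A=6144/1991 G=2381824/666985] → run A
t=15: vr[A=7168/1991 G=2381824/666985] → run G
t=16: vr[A=7168/1991 G=4420608/666985] → run A
t=17: vr[G=4420608/666985] → run G
t=18: vr[G=6459392/666985] → run G
t=19: vr[G=8498176/666985] → run G
t=20: vr[G=2107392/133397] → run G
t=21: (idle)
t=22: (idle)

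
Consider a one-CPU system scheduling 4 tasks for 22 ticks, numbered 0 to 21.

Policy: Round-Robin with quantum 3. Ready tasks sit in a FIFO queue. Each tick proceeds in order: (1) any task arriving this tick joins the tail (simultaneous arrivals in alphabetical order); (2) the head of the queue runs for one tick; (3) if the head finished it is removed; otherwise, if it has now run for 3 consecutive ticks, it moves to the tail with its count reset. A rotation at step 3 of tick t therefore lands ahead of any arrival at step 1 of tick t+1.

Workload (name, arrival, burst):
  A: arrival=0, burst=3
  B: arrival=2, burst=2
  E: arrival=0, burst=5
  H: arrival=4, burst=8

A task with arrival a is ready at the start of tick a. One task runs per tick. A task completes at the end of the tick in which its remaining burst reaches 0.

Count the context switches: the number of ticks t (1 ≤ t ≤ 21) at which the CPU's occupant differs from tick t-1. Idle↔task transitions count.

t=0: queue=[A,E] q_used=0 → run A
t=1: queue=[A,E] q_used=1 → run A
t=2: queue=[A,E,B] q_used=2 → run A
t=3: queue=[E,B] q_used=0 → run E
t=4: queue=[E,B,H] q_used=1 → run E
t=5: queue=[E,B,H] q_used=2 → run E
t=6: queue=[B,H,E] q_used=0 → run B
t=7: queue=[B,H,E] q_used=1 → run B
t=8: queue=[H,E] q_used=0 → run H
t=9: queue=[H,E] q_used=1 → run H
t=10: queue=[H,E] q_used=2 → run H
t=11: queue=[E,H] q_used=0 → run E
t=12: queue=[E,H] q_used=1 → run E
t=13: queue=[H] q_used=0 → run H
t=14: queue=[H] q_used=1 → run H
t=15: queue=[H] q_used=2 → run H
t=16: queue=[H] q_used=0 → run H
t=17: queue=[H] q_used=1 → run H
t=18: (idle)
t=19: (idle)
t=20: (idle)
t=21: (idle)

context switches = 6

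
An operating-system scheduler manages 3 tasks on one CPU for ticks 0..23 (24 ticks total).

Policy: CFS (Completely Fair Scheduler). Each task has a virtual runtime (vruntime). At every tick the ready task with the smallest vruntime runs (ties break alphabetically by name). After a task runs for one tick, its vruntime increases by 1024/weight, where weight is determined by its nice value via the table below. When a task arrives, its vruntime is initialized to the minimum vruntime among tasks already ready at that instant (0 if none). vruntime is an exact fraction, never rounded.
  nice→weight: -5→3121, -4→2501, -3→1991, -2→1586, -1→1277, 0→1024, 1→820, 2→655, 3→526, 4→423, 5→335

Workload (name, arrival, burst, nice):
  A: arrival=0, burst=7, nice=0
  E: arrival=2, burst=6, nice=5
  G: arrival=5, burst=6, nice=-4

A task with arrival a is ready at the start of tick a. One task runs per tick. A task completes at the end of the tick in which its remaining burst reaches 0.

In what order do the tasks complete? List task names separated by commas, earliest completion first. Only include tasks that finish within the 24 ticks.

t=0: vr[A=0] → run A
t=1: vr[A=1] → run A
t=2: vr[A=2 E=2] → run A
t=3: vr[A=3 E=2] → run E
t=4: vr[A=3 E=1694/335] → run A
t=5: vr[A=4 E=1694/335 G=4] → run A
t=6: vr[A=5 E=1694/335 G=4] → run G
t=7: vr[A=5 E=1694/335 G=11028/2501] → run G
t=8: vr[A=5 E=1694/335 G=12052/2501] → run G
t=9: vr[A=5 E=1694/335 G=13076/2501] → run A
t=10: vr[A=6 E=1694/335 G=13076/2501] → run E
t=11: vr[A=6 E=2718/335 G=13076/2501] → run G
t=12: vr[A=6 E=2718/335 G=14100/2501] → run G
t=13: vr[A=6 E=2718/335 G=15124/2501] → run A
t=14: vr[E=2718/335 G=15124/2501] → run G
t=15: vr[E=2718/335] → run E
t=16: vr[E=3742/335] → run E
t=17: vr[E=4766/335] → run E
t=18: vr[E=1158/67] → run E
t=19: (idle)
t=20: (idle)
t=21: (idle)
t=22: (idle)
t=23: (idle)

completion order = A, G, E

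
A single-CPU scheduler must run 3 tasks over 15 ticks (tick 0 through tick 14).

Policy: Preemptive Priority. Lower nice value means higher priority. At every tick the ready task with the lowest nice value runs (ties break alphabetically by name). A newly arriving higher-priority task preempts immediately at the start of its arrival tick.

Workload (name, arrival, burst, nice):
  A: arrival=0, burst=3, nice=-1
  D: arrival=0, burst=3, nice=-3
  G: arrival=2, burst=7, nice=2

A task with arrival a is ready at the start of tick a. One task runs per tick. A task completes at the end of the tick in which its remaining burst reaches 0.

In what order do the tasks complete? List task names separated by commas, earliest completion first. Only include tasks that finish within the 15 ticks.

completion order = D, A, G

t=0: ready={A,D} → run D
t=1: ready={A,D} → run D
t=2: ready={A,D,G} → run D
t=3: ready={A,G} → run A
t=4: ready={A,G} → run A
t=5: ready={A,G} → run A
t=6: ready={G} → run G
t=7: ready={G} → run G
t=8: ready={G} → run G
t=9: ready={G} → run G
t=10: ready={G} → run G
t=11: ready={G} → run G
t=12: ready={G} → run G
t=13: (idle)
t=14: (idle)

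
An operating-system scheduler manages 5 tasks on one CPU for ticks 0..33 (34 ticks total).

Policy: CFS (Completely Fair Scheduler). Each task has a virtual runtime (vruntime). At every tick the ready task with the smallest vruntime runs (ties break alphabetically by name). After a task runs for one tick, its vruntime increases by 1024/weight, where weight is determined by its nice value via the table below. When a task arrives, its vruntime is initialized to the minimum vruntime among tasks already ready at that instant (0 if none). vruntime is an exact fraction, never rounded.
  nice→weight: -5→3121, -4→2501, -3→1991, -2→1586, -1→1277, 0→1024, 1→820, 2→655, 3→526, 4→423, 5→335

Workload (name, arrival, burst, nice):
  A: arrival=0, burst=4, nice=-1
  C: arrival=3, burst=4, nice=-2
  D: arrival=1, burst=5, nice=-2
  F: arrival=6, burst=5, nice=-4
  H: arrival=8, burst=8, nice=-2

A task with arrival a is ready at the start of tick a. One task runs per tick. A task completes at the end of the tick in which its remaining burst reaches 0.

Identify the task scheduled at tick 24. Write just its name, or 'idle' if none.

t=0: vr[A=0] → run A
t=1: vr[A=1024/1277 D=1024/1277] → run A
t=2: vr[A=2048/1277 D=1024/1277] → run D
t=3: vr[A=2048/1277 C=1465856/1012661 D=1465856/1012661] → run C
t=4: vr[A=2048/1277 C=2119680/1012661 D=1465856/1012661] → run D
t=5: vr[A=2048/1277 C=2119680/1012661 D=2119680/1012661] → run A
t=6: vr[A=3072/1277 C=2119680/1012661 D=2119680/1012661 F=2119680/1012661] → run C
t=7: vr[A=3072/1277 C=2773504/1012661 D=2119680/1012661 F=2119680/1012661] → run D
t=8: vr[A=3072/1277 C=2773504/1012661 D=2773504/1012661 F=2119680/1012661 H=2119680/1012661] → run F
t=9: vr[A=3072/1277 C=2773504/1012661 D=2773504/1012661 F=103906304/41519101 H=2119680/1012661] → run H
t=10: vr[A=3072/1277 C=2773504/1012661 D=2773504/1012661 F=103906304/41519101 H=2773504/1012661] → run A
t=11: vr[C=2773504/1012661 D=2773504/1012661 F=103906304/41519101 H=2773504/1012661] → run F
t=12: vr[C=2773504/1012661 D=2773504/1012661 F=120905728/41519101 H=2773504/1012661] → run C
t=13: vr[C=3427328/1012661 D=2773504/1012661 F=120905728/41519101 H=2773504/1012661] → run D
t=14: vr[C=3427328/1012661 D=3427328/1012661 F=120905728/41519101 H=2773504/1012661] → run H
t=15: vr[C=3427328/1012661 D=3427328/1012661 F=120905728/41519101 H=3427328/1012661] → run F
t=16: vr[C=3427328/1012661 D=3427328/1012661 F=137905152/41519101 H=3427328/1012661] → run F
t=17: vr[C=3427328/1012661 D=3427328/1012661 F=154904576/41519101 H=3427328/1012661] → run C
t=18: vr[D=3427328/1012661 F=154904576/41519101 H=3427328/1012661] → run D
t=19: vr[F=154904576/41519101 H=3427328/1012661] → run H
t=20: vr[F=154904576/41519101 H=4081152/1012661] → run F
t=21: vr[H=4081152/1012661] → run H
t=22: vr[H=4734976/1012661] → run H
t=23: vr[H=5388800/1012661] → run H
t=24: vr[H=6042624/1012661] → run H
t=25: vr[H=6696448/1012661] → run H
t=26: (idle)
t=27: (idle)
t=28: (idle)
t=29: (idle)
t=30: (idle)
t=31: (idle)
t=32: (idle)
t=33: (idle)

running at tick 24 = H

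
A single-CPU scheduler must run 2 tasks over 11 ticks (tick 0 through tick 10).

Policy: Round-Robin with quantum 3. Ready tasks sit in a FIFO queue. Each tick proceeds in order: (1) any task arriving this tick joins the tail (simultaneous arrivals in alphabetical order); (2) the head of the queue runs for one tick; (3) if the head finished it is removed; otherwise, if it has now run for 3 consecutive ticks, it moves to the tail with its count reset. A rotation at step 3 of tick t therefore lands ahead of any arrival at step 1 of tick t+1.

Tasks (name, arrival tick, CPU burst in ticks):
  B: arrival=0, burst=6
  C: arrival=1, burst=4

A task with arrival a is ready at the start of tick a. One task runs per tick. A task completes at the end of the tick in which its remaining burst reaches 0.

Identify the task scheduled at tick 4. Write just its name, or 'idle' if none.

running at tick 4 = C

t=0: queue=[B] q_used=0 → run B
t=1: queue=[B,C] q_used=1 → run B
t=2: queue=[B,C] q_used=2 → run B
t=3: queue=[C,B] q_used=0 → run C
t=4: queue=[C,B] q_used=1 → run C
t=5: queue=[C,B] q_used=2 → run C
t=6: queue=[B,C] q_used=0 → run B
t=7: queue=[B,C] q_used=1 → run B
t=8: queue=[B,C] q_used=2 → run B
t=9: queue=[C] q_used=0 → run C
t=10: (idle)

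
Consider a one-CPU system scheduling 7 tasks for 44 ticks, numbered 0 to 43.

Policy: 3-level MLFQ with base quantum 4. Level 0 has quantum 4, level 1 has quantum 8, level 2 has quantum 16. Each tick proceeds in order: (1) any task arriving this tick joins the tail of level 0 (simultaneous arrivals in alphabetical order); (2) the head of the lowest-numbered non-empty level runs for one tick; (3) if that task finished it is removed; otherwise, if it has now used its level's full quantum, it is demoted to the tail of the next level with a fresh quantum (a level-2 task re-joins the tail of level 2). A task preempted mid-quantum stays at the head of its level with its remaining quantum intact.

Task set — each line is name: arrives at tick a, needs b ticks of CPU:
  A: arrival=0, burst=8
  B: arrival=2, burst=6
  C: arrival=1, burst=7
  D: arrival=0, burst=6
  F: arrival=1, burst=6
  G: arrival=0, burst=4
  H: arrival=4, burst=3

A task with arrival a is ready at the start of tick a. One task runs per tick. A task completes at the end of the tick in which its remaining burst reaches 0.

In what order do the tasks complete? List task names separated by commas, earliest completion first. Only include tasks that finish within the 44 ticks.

completion order = G, H, A, D, C, F, B

t=0: L0/L1/L2 = ADG/-/- → run A
t=1: L0/L1/L2 = ADGCF/-/- → run A
t=2: L0/L1/L2 = ADGCFB/-/- → run A
t=3: L0/L1/L2 = ADGCFB/-/- → run A
t=4: L0/L1/L2 = DGCFBH/A/- → run D
t=5: L0/L1/L2 = DGCFBH/A/- → run D
t=6: L0/L1/L2 = DGCFBH/A/- → run D
t=7: L0/L1/L2 = DGCFBH/A/- → run D
t=8: L0/L1/L2 = GCFBH/AD/- → run G
t=9: L0/L1/L2 = GCFBH/AD/- → run G
t=10: L0/L1/L2 = GCFBH/AD/- → run G
t=11: L0/L1/L2 = GCFBH/AD/- → run G
t=12: L0/L1/L2 = CFBH/AD/- → run C
t=13: L0/L1/L2 = CFBH/AD/- → run C
t=14: L0/L1/L2 = CFBH/AD/- → run C
t=15: L0/L1/L2 = CFBH/AD/- → run C
t=16: L0/L1/L2 = FBH/ADC/- → run F
t=17: L0/L1/L2 = FBH/ADC/- → run F
t=18: L0/L1/L2 = FBH/ADC/- → run F
t=19: L0/L1/L2 = FBH/ADC/- → run F
t=20: L0/L1/L2 = BH/ADCF/- → run B
t=21: L0/L1/L2 = BH/ADCF/- → run B
t=22: L0/L1/L2 = BH/ADCF/- → run B
t=23: L0/L1/L2 = BH/ADCF/- → run B
t=24: L0/L1/L2 = H/ADCFB/- → run H
t=25: L0/L1/L2 = H/ADCFB/- → run H
t=26: L0/L1/L2 = H/ADCFB/- → run H
t=27: L0/L1/L2 = -/ADCFB/- → run A
t=28: L0/L1/L2 = -/ADCFB/- → run A
t=29: L0/L1/L2 = -/ADCFB/- → run A
t=30: L0/L1/L2 = -/ADCFB/- → run A
t=31: L0/L1/L2 = -/DCFB/- → run D
t=32: L0/L1/L2 = -/DCFB/- → run D
t=33: L0/L1/L2 = -/CFB/- → run C
t=34: L0/L1/L2 = -/CFB/- → run C
t=35: L0/L1/L2 = -/CFB/- → run C
t=36: L0/L1/L2 = -/FB/- → run F
t=37: L0/L1/L2 = -/FB/- → run F
t=38: L0/L1/L2 = -/B/- → run B
t=39: L0/L1/L2 = -/B/- → run B
t=40: (idle)
t=41: (idle)
t=42: (idle)
t=43: (idle)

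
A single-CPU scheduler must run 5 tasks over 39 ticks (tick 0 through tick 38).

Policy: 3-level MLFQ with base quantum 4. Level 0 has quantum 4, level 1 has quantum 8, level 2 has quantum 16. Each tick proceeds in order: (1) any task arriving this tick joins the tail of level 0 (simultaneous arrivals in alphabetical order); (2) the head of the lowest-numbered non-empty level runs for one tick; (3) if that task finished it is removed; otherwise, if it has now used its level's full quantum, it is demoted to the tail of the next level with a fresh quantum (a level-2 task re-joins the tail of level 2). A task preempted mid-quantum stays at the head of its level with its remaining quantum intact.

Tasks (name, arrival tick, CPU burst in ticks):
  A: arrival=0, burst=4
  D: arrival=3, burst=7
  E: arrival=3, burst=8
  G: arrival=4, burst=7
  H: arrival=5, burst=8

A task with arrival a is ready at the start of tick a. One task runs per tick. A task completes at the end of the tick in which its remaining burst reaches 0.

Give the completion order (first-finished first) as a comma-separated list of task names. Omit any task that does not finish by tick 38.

t=0: L0/L1/L2 = A/-/- → run A
t=1: L0/L1/L2 = A/-/- → run A
t=2: L0/L1/L2 = A/-/- → run A
t=3: L0/L1/L2 = ADE/-/- → run A
t=4: L0/L1/L2 = DEG/-/- → run D
t=5: L0/L1/L2 = DEGH/-/- → run D
t=6: L0/L1/L2 = DEGH/-/- → run D
t=7: L0/L1/L2 = DEGH/-/- → run D
t=8: L0/L1/L2 = EGH/D/- → run E
t=9: L0/L1/L2 = EGH/D/- → run E
t=10: L0/L1/L2 = EGH/D/- → run E
t=11: L0/L1/L2 = EGH/D/- → run E
t=12: L0/L1/L2 = GH/DE/- → run G
t=13: L0/L1/L2 = GH/DE/- → run G
t=14: L0/L1/L2 = GH/DE/- → run G
t=15: L0/L1/L2 = GH/DE/- → run G
t=16: L0/L1/L2 = H/DEG/- → run H
t=17: L0/L1/L2 = H/DEG/- → run H
t=18: L0/L1/L2 = H/DEG/- → run H
t=19: L0/L1/L2 = H/DEG/- → run H
t=20: L0/L1/L2 = -/DEGH/- → run D
t=21: L0/L1/L2 = -/DEGH/- → run D
t=22: L0/L1/L2 = -/DEGH/- → run D
t=23: L0/L1/L2 = -/EGH/- → run E
t=24: L0/L1/L2 = -/EGH/- → run E
t=25: L0/L1/L2 = -/EGH/- → run E
t=26: L0/L1/L2 = -/EGH/- → run E
t=27: L0/L1/L2 = -/GH/- → run G
t=28: L0/L1/L2 = -/GH/- → run G
t=29: L0/L1/L2 = -/GH/- → run G
t=30: L0/L1/L2 = -/H/- → run H
t=31: L0/L1/L2 = -/H/- → run H
t=32: L0/L1/L2 = -/H/- → run H
t=33: L0/L1/L2 = -/H/- → run H
t=34: (idle)
t=35: (idle)
t=36: (idle)
t=37: (idle)
t=38: (idle)

completion order = A, D, E, G, H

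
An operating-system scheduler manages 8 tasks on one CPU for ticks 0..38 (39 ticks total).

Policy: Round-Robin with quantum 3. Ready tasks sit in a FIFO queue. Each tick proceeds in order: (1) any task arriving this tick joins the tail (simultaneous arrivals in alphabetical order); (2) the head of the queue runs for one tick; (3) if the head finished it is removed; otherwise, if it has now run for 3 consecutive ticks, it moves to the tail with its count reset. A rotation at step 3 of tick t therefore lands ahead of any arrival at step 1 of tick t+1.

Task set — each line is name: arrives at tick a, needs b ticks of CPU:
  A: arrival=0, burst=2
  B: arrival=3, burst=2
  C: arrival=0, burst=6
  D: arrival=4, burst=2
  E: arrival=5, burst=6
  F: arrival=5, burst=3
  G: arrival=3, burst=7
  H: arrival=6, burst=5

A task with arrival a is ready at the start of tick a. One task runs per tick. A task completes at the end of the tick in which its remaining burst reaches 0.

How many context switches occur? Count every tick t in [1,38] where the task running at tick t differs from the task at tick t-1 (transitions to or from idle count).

context switches = 13

t=0: queue=[A,C] q_used=0 → run A
t=1: queue=[A,C] q_used=1 → run A
t=2: queue=[C] q_used=0 → run C
t=3: queue=[C,B,G] q_used=1 → run C
t=4: queue=[C,B,G,D] q_used=2 → run C
t=5: queue=[B,G,D,C,E,F] q_used=0 → run B
t=6: queue=[B,G,D,C,E,F,H] q_used=1 → run B
t=7: queue=[G,D,C,E,F,H] q_used=0 → run G
t=8: queue=[G,D,C,E,F,H] q_used=1 → run G
t=9: queue=[G,D,C,E,F,H] q_used=2 → run G
t=10: queue=[D,C,E,F,H,G] q_used=0 → run D
t=11: queue=[D,C,E,F,H,G] q_used=1 → run D
t=12: queue=[C,E,F,H,G] q_used=0 → run C
t=13: queue=[C,E,F,H,G] q_used=1 → run C
t=14: queue=[C,E,F,H,G] q_used=2 → run C
t=15: queue=[E,F,H,G] q_used=0 → run E
t=16: queue=[E,F,H,G] q_used=1 → run E
t=17: queue=[E,F,H,G] q_used=2 → run E
t=18: queue=[F,H,G,E] q_used=0 → run F
t=19: queue=[F,H,G,E] q_used=1 → run F
t=20: queue=[F,H,G,E] q_used=2 → run F
t=21: queue=[H,G,E] q_used=0 → run H
t=22: queue=[H,G,E] q_used=1 → run H
t=23: queue=[H,G,E] q_used=2 → run H
t=24: queue=[G,E,H] q_used=0 → run G
t=25: queue=[G,E,H] q_used=1 → run G
t=26: queue=[G,E,H] q_used=2 → run G
t=27: queue=[E,H,G] q_used=0 → run E
t=28: queue=[E,H,G] q_used=1 → run E
t=29: queue=[E,H,G] q_used=2 → run E
t=30: queue=[H,G] q_used=0 → run H
t=31: queue=[H,G] q_used=1 → run H
t=32: queue=[G] q_used=0 → run G
t=33: (idle)
t=34: (idle)
t=35: (idle)
t=36: (idle)
t=37: (idle)
t=38: (idle)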